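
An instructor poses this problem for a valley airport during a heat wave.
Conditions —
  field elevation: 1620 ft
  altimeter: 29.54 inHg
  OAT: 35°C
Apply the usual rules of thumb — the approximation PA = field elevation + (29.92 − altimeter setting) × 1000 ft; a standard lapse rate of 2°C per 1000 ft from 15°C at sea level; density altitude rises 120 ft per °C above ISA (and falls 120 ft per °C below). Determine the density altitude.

Pressure altitude = 1620 + (29.92 − 29.54) × 1000 = 1620 + (+380) = 2000 ft.
ISA temperature at 2000 ft = 15 − 2 × (2000/1000) = 11°C.
ISA deviation = 35 − 11 = +24°C.
Density altitude = 2000 + 120 × (24) = 4880 ft.

4880 ft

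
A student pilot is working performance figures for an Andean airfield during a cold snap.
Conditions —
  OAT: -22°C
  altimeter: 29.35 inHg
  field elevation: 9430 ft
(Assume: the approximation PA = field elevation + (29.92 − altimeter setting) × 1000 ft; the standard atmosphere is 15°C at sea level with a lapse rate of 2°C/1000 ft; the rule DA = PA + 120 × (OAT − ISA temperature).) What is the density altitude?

7960 ft

Pressure altitude = 9430 + (29.92 − 29.35) × 1000 = 9430 + (+570) = 10000 ft.
ISA temperature at 10000 ft = 15 − 2 × (10000/1000) = -5°C.
ISA deviation = -22 − (-5) = -17°C.
Density altitude = 10000 + 120 × (-17) = 7960 ft.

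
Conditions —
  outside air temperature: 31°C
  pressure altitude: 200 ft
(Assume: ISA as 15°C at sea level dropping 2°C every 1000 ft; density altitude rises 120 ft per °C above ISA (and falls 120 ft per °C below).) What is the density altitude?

2168 ft

ISA temperature at 200 ft = 15 − 2 × (200/1000) = 14.6°C.
ISA deviation = 31 − 14.6 = +16.4°C.
Density altitude = 200 + 120 × (16.4) = 200 + (+1968) = 2168 ft.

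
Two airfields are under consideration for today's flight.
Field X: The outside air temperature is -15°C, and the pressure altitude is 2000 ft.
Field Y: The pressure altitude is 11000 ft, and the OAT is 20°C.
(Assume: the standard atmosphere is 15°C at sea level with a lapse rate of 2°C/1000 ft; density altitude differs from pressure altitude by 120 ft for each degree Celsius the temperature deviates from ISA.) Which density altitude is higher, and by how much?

Field X: ISA temp = 11°C, deviation -26°C, DA = 2000 + 120 × (-26) = -1120 ft.
Field Y: ISA temp = -7°C, deviation +27°C, DA = 11000 + 120 × 27 = 14240 ft.
Field Y is higher by 14240 − (-1120) = 15360 ft.

Field Y by 15360 ft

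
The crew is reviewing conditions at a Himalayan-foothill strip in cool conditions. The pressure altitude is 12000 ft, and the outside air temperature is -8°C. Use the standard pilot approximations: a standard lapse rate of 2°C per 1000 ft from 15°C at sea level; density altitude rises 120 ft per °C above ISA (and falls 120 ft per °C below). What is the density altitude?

12120 ft

ISA temperature at 12000 ft = 15 − 2 × (12000/1000) = -9°C.
ISA deviation = -8 − (-9) = +1°C.
Density altitude = 12000 + 120 × (1) = 12000 + (+120) = 12120 ft.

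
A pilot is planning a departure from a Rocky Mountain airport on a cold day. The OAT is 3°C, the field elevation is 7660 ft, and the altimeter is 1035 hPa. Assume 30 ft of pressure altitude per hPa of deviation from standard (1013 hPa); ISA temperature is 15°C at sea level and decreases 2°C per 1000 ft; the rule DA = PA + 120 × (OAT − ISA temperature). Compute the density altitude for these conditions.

Pressure altitude = 7660 + (1013 − 1035) × 30 = 7660 + (-660) = 7000 ft.
ISA temperature at 7000 ft = 15 − 2 × (7000/1000) = 1°C.
ISA deviation = 3 − 1 = +2°C.
Density altitude = 7000 + 120 × (2) = 7240 ft.

7240 ft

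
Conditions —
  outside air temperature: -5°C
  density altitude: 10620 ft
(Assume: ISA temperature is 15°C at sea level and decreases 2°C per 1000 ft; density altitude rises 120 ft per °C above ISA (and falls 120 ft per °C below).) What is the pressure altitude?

10500 ft

DA = PA + 120 × (OAT − (15 − 2·PA/1000)) = PA + 120·OAT − 1800 + 0.24·PA = 1.24·PA + 120·OAT − 1800.
So 1.24·PA = 10620 − 120 × (-5) + 1800 = 13020.
PA = 13020 / 1.24 = 10500 ft.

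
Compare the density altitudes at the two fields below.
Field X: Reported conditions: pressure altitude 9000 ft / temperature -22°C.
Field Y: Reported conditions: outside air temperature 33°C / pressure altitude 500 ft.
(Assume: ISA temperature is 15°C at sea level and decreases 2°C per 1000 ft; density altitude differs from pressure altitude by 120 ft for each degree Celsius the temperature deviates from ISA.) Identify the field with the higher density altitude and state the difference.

Field X by 3940 ft

Field X: ISA temp = -3°C, deviation -19°C, DA = 9000 + 120 × (-19) = 6720 ft.
Field Y: ISA temp = 14°C, deviation +19°C, DA = 500 + 120 × 19 = 2780 ft.
Field X is higher by 6720 − 2780 = 3940 ft.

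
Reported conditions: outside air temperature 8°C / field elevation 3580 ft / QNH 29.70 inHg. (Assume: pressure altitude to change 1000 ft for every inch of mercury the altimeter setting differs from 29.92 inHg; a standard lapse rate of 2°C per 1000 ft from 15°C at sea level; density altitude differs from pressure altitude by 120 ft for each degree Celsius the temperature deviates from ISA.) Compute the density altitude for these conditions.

Pressure altitude = 3580 + (29.92 − 29.70) × 1000 = 3580 + (+220) = 3800 ft.
ISA temperature at 3800 ft = 15 − 2 × (3800/1000) = 7.4°C.
ISA deviation = 8 − 7.4 = +0.6°C.
Density altitude = 3800 + 120 × (0.6) = 3872 ft.

3872 ft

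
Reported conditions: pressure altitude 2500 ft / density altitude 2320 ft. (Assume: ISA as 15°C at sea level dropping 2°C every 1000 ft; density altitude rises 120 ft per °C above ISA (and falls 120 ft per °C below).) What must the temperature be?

Density altitude − pressure altitude = 2320 − 2500 = -180 ft.
At 120 ft/°C that is an ISA deviation of -180/120 = -1.5°C.
ISA temperature at 2500 ft = 15 − 2 × (2500/1000) = 10°C.
OAT = ISA + deviation = 10 + (-1.5) = 8.5°C.

8.5°C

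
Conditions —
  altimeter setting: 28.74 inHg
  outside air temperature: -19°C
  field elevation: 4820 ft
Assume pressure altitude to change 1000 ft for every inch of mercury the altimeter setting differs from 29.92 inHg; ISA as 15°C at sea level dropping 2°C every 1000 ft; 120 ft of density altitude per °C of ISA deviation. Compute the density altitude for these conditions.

Pressure altitude = 4820 + (29.92 − 28.74) × 1000 = 4820 + (+1180) = 6000 ft.
ISA temperature at 6000 ft = 15 − 2 × (6000/1000) = 3°C.
ISA deviation = -19 − 3 = -22°C.
Density altitude = 6000 + 120 × (-22) = 3360 ft.

3360 ft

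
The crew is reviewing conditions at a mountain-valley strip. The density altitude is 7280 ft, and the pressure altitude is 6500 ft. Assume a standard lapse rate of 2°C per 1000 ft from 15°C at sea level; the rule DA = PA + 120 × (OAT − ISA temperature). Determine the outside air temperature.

8.5°C

Density altitude − pressure altitude = 7280 − 6500 = +780 ft.
At 120 ft/°C that is an ISA deviation of 780/120 = +6.5°C.
ISA temperature at 6500 ft = 15 − 2 × (6500/1000) = 2°C.
OAT = ISA + deviation = 2 + (+6.5) = 8.5°C.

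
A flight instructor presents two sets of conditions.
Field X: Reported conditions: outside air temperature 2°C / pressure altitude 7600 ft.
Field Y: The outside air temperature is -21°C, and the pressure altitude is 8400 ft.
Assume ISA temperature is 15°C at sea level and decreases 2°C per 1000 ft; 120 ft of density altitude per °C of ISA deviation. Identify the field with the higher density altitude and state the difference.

Field X: ISA temp = -0.2°C, deviation +2.2°C, DA = 7600 + 120 × 2.2 = 7864 ft.
Field Y: ISA temp = -1.8°C, deviation -19.2°C, DA = 8400 + 120 × (-19.2) = 6096 ft.
Field X is higher by 7864 − 6096 = 1768 ft.

Field X by 1768 ft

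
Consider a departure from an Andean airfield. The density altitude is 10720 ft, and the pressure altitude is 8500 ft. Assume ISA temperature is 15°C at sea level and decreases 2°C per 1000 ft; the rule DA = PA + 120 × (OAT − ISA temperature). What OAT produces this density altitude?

Density altitude − pressure altitude = 10720 − 8500 = +2220 ft.
At 120 ft/°C that is an ISA deviation of 2220/120 = +18.5°C.
ISA temperature at 8500 ft = 15 − 2 × (8500/1000) = -2°C.
OAT = ISA + deviation = -2 + (+18.5) = 16.5°C.

16.5°C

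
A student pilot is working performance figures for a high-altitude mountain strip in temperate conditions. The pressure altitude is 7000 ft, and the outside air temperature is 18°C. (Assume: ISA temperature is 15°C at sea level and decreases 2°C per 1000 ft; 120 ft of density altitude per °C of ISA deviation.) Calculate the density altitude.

ISA temperature at 7000 ft = 15 − 2 × (7000/1000) = 1°C.
ISA deviation = 18 − 1 = +17°C.
Density altitude = 7000 + 120 × (17) = 7000 + (+2040) = 9040 ft.

9040 ft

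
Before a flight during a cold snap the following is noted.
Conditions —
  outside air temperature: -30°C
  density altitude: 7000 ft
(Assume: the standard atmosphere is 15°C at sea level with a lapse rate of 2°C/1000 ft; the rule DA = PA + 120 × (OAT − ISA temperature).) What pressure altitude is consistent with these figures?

DA = PA + 120 × (OAT − (15 − 2·PA/1000)) = PA + 120·OAT − 1800 + 0.24·PA = 1.24·PA + 120·OAT − 1800.
So 1.24·PA = 7000 − 120 × (-30) + 1800 = 12400.
PA = 12400 / 1.24 = 10000 ft.

10000 ft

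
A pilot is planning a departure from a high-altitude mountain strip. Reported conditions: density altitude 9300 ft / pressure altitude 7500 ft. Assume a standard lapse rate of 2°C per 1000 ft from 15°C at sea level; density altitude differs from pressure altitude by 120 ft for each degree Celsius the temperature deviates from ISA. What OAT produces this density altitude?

15°C

Density altitude − pressure altitude = 9300 − 7500 = +1800 ft.
At 120 ft/°C that is an ISA deviation of 1800/120 = +15°C.
ISA temperature at 7500 ft = 15 − 2 × (7500/1000) = 0°C.
OAT = ISA + deviation = 0 + (+15) = 15°C.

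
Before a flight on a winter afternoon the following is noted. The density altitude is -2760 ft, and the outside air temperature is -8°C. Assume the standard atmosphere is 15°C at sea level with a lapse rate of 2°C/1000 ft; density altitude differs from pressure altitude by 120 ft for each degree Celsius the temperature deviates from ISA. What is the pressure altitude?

0 ft

DA = PA + 120 × (OAT − (15 − 2·PA/1000)) = PA + 120·OAT − 1800 + 0.24·PA = 1.24·PA + 120·OAT − 1800.
So 1.24·PA = -2760 − 120 × (-8) + 1800 = 0.
PA = 0 / 1.24 = 0 ft.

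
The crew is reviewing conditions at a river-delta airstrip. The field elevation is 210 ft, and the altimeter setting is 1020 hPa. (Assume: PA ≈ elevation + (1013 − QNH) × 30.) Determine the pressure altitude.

Pressure correction = (1013 − 1020) × 30 = -210 ft.
Pressure altitude = 210 + (-210) = 0 ft.

0 ft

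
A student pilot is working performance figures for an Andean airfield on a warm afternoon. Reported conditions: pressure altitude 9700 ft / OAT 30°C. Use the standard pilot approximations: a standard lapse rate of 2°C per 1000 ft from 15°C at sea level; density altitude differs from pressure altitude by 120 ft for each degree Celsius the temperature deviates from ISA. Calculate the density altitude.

ISA temperature at 9700 ft = 15 − 2 × (9700/1000) = -4.4°C.
ISA deviation = 30 − (-4.4) = +34.4°C.
Density altitude = 9700 + 120 × (34.4) = 9700 + (+4128) = 13828 ft.

13828 ft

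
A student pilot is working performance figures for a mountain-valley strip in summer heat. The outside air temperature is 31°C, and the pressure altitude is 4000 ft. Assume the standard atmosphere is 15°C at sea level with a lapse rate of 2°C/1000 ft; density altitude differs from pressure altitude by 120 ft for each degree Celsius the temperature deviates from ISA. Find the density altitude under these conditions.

ISA temperature at 4000 ft = 15 − 2 × (4000/1000) = 7°C.
ISA deviation = 31 − 7 = +24°C.
Density altitude = 4000 + 120 × (24) = 4000 + (+2880) = 6880 ft.

6880 ft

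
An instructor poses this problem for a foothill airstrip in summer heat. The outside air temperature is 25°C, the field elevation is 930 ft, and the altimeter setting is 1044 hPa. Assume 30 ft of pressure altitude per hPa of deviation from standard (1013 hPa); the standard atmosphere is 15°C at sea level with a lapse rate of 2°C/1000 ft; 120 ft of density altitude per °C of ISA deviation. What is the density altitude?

1200 ft

Pressure altitude = 930 + (1013 − 1044) × 30 = 930 + (-930) = 0 ft.
ISA temperature at 0 ft = 15 − 2 × (0/1000) = 15°C.
ISA deviation = 25 − 15 = +10°C.
Density altitude = 0 + 120 × (10) = 1200 ft.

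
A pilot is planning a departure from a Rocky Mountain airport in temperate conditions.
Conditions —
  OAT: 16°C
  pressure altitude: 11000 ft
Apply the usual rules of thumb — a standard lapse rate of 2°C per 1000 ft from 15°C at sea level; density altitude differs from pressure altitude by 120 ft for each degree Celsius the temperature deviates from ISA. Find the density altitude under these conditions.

ISA temperature at 11000 ft = 15 − 2 × (11000/1000) = -7°C.
ISA deviation = 16 − (-7) = +23°C.
Density altitude = 11000 + 120 × (23) = 11000 + (+2760) = 13760 ft.

13760 ft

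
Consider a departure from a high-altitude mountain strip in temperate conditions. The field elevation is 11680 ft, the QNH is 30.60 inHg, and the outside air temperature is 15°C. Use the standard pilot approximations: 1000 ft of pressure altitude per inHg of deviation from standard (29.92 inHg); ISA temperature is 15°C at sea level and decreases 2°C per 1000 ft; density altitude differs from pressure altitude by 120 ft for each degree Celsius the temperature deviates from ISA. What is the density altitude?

Pressure altitude = 11680 + (29.92 − 30.60) × 1000 = 11680 + (-680) = 11000 ft.
ISA temperature at 11000 ft = 15 − 2 × (11000/1000) = -7°C.
ISA deviation = 15 − (-7) = +22°C.
Density altitude = 11000 + 120 × (22) = 13640 ft.

13640 ft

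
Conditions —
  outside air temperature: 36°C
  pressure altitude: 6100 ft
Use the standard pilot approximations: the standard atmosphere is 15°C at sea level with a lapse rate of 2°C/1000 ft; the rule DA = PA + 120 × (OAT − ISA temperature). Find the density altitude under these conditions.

ISA temperature at 6100 ft = 15 − 2 × (6100/1000) = 2.8°C.
ISA deviation = 36 − 2.8 = +33.2°C.
Density altitude = 6100 + 120 × (33.2) = 6100 + (+3984) = 10084 ft.

10084 ft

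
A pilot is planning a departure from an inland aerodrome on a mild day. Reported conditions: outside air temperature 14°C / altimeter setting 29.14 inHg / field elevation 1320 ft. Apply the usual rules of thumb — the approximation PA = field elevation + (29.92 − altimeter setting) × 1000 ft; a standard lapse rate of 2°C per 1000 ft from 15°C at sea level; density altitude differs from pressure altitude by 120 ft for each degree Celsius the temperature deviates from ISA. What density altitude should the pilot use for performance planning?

2484 ft

Pressure altitude = 1320 + (29.92 − 29.14) × 1000 = 1320 + (+780) = 2100 ft.
ISA temperature at 2100 ft = 15 − 2 × (2100/1000) = 10.8°C.
ISA deviation = 14 − 10.8 = +3.2°C.
Density altitude = 2100 + 120 × (3.2) = 2484 ft.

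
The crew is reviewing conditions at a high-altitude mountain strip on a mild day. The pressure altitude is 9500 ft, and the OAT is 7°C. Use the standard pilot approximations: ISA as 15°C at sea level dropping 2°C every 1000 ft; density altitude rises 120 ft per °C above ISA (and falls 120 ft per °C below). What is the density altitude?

ISA temperature at 9500 ft = 15 − 2 × (9500/1000) = -4°C.
ISA deviation = 7 − (-4) = +11°C.
Density altitude = 9500 + 120 × (11) = 9500 + (+1320) = 10820 ft.

10820 ft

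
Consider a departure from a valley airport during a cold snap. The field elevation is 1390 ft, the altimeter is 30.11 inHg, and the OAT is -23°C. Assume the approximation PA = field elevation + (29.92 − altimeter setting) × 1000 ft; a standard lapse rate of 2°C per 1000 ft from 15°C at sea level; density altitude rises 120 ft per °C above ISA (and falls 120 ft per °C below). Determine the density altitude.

-3072 ft

Pressure altitude = 1390 + (29.92 − 30.11) × 1000 = 1390 + (-190) = 1200 ft.
ISA temperature at 1200 ft = 15 − 2 × (1200/1000) = 12.6°C.
ISA deviation = -23 − 12.6 = -35.6°C.
Density altitude = 1200 + 120 × (-35.6) = -3072 ft.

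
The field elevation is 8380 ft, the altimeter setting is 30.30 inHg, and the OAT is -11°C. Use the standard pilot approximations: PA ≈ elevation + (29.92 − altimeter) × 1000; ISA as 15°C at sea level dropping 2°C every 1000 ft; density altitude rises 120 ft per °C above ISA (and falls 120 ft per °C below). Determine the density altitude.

6800 ft

Pressure altitude = 8380 + (29.92 − 30.30) × 1000 = 8380 + (-380) = 8000 ft.
ISA temperature at 8000 ft = 15 − 2 × (8000/1000) = -1°C.
ISA deviation = -11 − (-1) = -10°C.
Density altitude = 8000 + 120 × (-10) = 6800 ft.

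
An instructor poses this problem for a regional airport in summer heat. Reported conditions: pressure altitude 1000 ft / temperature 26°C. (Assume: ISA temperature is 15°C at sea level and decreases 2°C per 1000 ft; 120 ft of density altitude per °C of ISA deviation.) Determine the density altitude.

ISA temperature at 1000 ft = 15 − 2 × (1000/1000) = 13°C.
ISA deviation = 26 − 13 = +13°C.
Density altitude = 1000 + 120 × (13) = 1000 + (+1560) = 2560 ft.

2560 ft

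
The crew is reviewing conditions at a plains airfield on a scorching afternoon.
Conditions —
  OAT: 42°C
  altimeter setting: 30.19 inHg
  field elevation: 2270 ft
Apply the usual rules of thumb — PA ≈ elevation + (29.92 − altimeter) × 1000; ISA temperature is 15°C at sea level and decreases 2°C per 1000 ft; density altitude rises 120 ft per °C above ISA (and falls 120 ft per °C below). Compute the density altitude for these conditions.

Pressure altitude = 2270 + (29.92 − 30.19) × 1000 = 2270 + (-270) = 2000 ft.
ISA temperature at 2000 ft = 15 − 2 × (2000/1000) = 11°C.
ISA deviation = 42 − 11 = +31°C.
Density altitude = 2000 + 120 × (31) = 5720 ft.

5720 ft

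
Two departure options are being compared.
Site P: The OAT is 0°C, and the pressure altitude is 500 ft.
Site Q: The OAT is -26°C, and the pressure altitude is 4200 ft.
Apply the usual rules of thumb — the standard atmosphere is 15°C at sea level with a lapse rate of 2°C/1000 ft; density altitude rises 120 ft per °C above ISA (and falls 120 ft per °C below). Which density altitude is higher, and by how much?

Site P: ISA temp = 14°C, deviation -14°C, DA = 500 + 120 × (-14) = -1180 ft.
Site Q: ISA temp = 6.6°C, deviation -32.6°C, DA = 4200 + 120 × (-32.6) = 288 ft.
Site Q is higher by 288 − (-1180) = 1468 ft.

Site Q by 1468 ft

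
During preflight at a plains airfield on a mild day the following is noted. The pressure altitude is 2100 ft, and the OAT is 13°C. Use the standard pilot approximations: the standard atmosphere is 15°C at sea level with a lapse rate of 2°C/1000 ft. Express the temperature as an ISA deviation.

ISA+2.2°C

ISA temperature at 2100 ft = 15 − 2 × (2100/1000) = 10.8°C.
Deviation = OAT − ISA = 13 − 10.8 = +2.2°C.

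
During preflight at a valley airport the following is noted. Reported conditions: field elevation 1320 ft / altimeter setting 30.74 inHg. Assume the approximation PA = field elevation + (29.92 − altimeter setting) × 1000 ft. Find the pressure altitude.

500 ft

Pressure correction = (29.92 − 30.74) × 1000 = -820 ft.
Pressure altitude = 1320 + (-820) = 500 ft.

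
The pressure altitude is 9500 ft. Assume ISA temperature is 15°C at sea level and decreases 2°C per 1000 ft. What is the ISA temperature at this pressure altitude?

-4°C

ISA temperature = 15 − 2 × (9500/1000) = 15 − 19 = -4°C.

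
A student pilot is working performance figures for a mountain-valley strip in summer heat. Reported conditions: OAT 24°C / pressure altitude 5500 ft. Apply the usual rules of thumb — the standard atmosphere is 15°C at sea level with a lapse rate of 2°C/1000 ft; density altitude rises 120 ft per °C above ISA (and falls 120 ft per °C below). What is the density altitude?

7900 ft

ISA temperature at 5500 ft = 15 − 2 × (5500/1000) = 4°C.
ISA deviation = 24 − 4 = +20°C.
Density altitude = 5500 + 120 × (20) = 5500 + (+2400) = 7900 ft.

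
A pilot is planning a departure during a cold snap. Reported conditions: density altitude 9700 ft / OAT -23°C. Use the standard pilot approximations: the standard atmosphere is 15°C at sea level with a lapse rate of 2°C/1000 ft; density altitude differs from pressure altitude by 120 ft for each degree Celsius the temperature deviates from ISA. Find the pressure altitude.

DA = PA + 120 × (OAT − (15 − 2·PA/1000)) = PA + 120·OAT − 1800 + 0.24·PA = 1.24·PA + 120·OAT − 1800.
So 1.24·PA = 9700 − 120 × (-23) + 1800 = 14260.
PA = 14260 / 1.24 = 11500 ft.

11500 ft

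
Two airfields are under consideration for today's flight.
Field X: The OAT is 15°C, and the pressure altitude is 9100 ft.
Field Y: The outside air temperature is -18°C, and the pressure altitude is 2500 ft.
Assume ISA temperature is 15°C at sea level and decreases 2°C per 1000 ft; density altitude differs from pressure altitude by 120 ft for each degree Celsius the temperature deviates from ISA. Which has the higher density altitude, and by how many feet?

Field X: ISA temp = -3.2°C, deviation +18.2°C, DA = 9100 + 120 × 18.2 = 11284 ft.
Field Y: ISA temp = 10°C, deviation -28°C, DA = 2500 + 120 × (-28) = -860 ft.
Field X is higher by 11284 − (-860) = 12144 ft.

Field X by 12144 ft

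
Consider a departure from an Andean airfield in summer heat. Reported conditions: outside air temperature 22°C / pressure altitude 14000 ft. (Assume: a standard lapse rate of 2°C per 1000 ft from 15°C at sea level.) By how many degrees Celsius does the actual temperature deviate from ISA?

ISA temperature at 14000 ft = 15 − 2 × (14000/1000) = -13°C.
Deviation = OAT − ISA = 22 − (-13) = +35°C.

ISA+35°C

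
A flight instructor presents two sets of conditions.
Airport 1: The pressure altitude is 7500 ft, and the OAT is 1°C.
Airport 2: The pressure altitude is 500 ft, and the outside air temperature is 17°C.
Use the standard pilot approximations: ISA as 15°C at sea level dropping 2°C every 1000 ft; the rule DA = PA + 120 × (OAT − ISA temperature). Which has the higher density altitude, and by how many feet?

Airport 1 by 6760 ft

Airport 1: ISA temp = 0°C, deviation +1°C, DA = 7500 + 120 × 1 = 7620 ft.
Airport 2: ISA temp = 14°C, deviation +3°C, DA = 500 + 120 × 3 = 860 ft.
Airport 1 is higher by 7620 − 860 = 6760 ft.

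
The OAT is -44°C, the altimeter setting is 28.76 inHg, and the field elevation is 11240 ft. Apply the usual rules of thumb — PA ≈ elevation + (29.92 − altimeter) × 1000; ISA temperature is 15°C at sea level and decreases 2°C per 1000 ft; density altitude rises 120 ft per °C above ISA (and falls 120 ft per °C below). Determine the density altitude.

8296 ft

Pressure altitude = 11240 + (29.92 − 28.76) × 1000 = 11240 + (+1160) = 12400 ft.
ISA temperature at 12400 ft = 15 − 2 × (12400/1000) = -9.8°C.
ISA deviation = -44 − (-9.8) = -34.2°C.
Density altitude = 12400 + 120 × (-34.2) = 8296 ft.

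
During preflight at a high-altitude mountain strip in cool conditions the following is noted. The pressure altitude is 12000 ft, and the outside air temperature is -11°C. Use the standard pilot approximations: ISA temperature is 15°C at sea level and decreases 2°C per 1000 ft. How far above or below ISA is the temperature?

ISA-2°C

ISA temperature at 12000 ft = 15 − 2 × (12000/1000) = -9°C.
Deviation = OAT − ISA = -11 − (-9) = -2°C.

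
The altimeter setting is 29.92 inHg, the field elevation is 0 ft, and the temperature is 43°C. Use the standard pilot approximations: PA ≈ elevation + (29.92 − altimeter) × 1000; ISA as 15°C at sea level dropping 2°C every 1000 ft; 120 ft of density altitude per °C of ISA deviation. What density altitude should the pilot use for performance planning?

3360 ft

Pressure altitude = 0 + (29.92 − 29.92) × 1000 = 0 + (0) = 0 ft.
ISA temperature at 0 ft = 15 − 2 × (0/1000) = 15°C.
ISA deviation = 43 − 15 = +28°C.
Density altitude = 0 + 120 × (28) = 3360 ft.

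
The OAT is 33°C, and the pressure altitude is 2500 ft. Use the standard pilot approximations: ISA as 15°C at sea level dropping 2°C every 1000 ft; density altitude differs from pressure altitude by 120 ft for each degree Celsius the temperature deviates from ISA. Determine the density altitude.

ISA temperature at 2500 ft = 15 − 2 × (2500/1000) = 10°C.
ISA deviation = 33 − 10 = +23°C.
Density altitude = 2500 + 120 × (23) = 2500 + (+2760) = 5260 ft.

5260 ft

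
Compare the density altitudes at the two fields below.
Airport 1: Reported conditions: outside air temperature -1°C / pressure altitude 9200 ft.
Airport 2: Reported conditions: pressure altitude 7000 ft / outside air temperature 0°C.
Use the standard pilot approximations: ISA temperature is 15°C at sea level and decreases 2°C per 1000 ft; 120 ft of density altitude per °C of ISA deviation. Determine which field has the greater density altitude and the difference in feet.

Airport 1: ISA temp = -3.4°C, deviation +2.4°C, DA = 9200 + 120 × 2.4 = 9488 ft.
Airport 2: ISA temp = 1°C, deviation -1°C, DA = 7000 + 120 × (-1) = 6880 ft.
Airport 1 is higher by 9488 − 6880 = 2608 ft.

Airport 1 by 2608 ft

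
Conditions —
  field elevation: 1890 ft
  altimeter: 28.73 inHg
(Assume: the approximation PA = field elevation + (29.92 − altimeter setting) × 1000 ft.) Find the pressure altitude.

3080 ft

Pressure correction = (29.92 − 28.73) × 1000 = +1190 ft.
Pressure altitude = 1890 + (+1190) = 3080 ft.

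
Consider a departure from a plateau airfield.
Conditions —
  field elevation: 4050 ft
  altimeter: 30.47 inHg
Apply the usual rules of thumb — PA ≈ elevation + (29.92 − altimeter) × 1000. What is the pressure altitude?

3500 ft

Pressure correction = (29.92 − 30.47) × 1000 = -550 ft.
Pressure altitude = 4050 + (-550) = 3500 ft.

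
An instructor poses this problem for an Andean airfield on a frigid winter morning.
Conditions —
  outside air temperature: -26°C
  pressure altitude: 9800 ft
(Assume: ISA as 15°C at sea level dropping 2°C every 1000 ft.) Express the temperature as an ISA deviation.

ISA-21.4°C

ISA temperature at 9800 ft = 15 − 2 × (9800/1000) = -4.6°C.
Deviation = OAT − ISA = -26 − (-4.6) = -21.4°C.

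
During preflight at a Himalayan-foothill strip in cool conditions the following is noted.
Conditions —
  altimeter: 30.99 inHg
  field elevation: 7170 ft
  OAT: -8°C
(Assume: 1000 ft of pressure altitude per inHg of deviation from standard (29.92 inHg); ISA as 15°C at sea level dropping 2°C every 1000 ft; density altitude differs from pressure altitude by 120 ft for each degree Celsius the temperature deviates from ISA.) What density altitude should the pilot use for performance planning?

4804 ft

Pressure altitude = 7170 + (29.92 − 30.99) × 1000 = 7170 + (-1070) = 6100 ft.
ISA temperature at 6100 ft = 15 − 2 × (6100/1000) = 2.8°C.
ISA deviation = -8 − 2.8 = -10.8°C.
Density altitude = 6100 + 120 × (-10.8) = 4804 ft.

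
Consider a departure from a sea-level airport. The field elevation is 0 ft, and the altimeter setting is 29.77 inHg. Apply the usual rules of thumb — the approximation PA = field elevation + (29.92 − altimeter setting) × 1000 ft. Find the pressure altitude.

Pressure correction = (29.92 − 29.77) × 1000 = +150 ft.
Pressure altitude = 0 + (+150) = 150 ft.

150 ft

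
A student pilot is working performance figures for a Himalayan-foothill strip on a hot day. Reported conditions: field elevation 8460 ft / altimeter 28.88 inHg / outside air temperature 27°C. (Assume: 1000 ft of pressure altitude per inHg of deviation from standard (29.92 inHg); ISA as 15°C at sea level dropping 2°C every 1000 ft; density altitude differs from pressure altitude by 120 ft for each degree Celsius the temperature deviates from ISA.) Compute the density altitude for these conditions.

13220 ft

Pressure altitude = 8460 + (29.92 − 28.88) × 1000 = 8460 + (+1040) = 9500 ft.
ISA temperature at 9500 ft = 15 − 2 × (9500/1000) = -4°C.
ISA deviation = 27 − (-4) = +31°C.
Density altitude = 9500 + 120 × (31) = 13220 ft.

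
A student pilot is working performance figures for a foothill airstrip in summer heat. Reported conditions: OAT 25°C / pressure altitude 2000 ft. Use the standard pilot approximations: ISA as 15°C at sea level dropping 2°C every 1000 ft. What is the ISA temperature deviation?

ISA+14°C

ISA temperature at 2000 ft = 15 − 2 × (2000/1000) = 11°C.
Deviation = OAT − ISA = 25 − 11 = +14°C.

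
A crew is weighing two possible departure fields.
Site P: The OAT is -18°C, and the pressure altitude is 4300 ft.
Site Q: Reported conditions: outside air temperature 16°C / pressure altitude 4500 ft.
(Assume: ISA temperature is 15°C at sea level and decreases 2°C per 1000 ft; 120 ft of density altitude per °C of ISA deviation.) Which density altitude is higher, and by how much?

Site P: ISA temp = 6.4°C, deviation -24.4°C, DA = 4300 + 120 × (-24.4) = 1372 ft.
Site Q: ISA temp = 6°C, deviation +10°C, DA = 4500 + 120 × 10 = 5700 ft.
Site Q is higher by 5700 − 1372 = 4328 ft.

Site Q by 4328 ft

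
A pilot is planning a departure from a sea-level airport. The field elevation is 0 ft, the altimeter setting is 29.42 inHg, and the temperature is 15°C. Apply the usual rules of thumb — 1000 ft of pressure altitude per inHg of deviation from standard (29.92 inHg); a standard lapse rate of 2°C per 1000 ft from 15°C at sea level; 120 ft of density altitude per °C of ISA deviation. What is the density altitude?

620 ft

Pressure altitude = 0 + (29.92 − 29.42) × 1000 = 0 + (+500) = 500 ft.
ISA temperature at 500 ft = 15 − 2 × (500/1000) = 14°C.
ISA deviation = 15 − 14 = +1°C.
Density altitude = 500 + 120 × (1) = 620 ft.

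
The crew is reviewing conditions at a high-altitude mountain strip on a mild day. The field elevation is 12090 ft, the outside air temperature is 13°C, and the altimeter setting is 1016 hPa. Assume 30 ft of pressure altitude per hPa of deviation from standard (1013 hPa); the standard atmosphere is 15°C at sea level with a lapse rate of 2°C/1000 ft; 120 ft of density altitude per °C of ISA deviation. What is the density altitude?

Pressure altitude = 12090 + (1013 − 1016) × 30 = 12090 + (-90) = 12000 ft.
ISA temperature at 12000 ft = 15 − 2 × (12000/1000) = -9°C.
ISA deviation = 13 − (-9) = +22°C.
Density altitude = 12000 + 120 × (22) = 14640 ft.

14640 ft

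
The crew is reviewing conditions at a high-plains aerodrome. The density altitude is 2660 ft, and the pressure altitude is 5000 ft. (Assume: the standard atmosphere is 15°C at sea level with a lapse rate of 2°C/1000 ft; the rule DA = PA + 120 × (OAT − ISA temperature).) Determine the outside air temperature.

-14.5°C

Density altitude − pressure altitude = 2660 − 5000 = -2340 ft.
At 120 ft/°C that is an ISA deviation of -2340/120 = -19.5°C.
ISA temperature at 5000 ft = 15 − 2 × (5000/1000) = 5°C.
OAT = ISA + deviation = 5 + (-19.5) = -14.5°C.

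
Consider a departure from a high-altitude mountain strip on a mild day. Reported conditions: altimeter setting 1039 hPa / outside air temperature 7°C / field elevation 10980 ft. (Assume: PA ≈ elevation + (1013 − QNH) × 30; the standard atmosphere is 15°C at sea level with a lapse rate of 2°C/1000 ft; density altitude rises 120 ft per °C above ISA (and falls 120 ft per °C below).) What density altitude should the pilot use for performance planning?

11688 ft

Pressure altitude = 10980 + (1013 − 1039) × 30 = 10980 + (-780) = 10200 ft.
ISA temperature at 10200 ft = 15 − 2 × (10200/1000) = -5.4°C.
ISA deviation = 7 − (-5.4) = +12.4°C.
Density altitude = 10200 + 120 × (12.4) = 11688 ft.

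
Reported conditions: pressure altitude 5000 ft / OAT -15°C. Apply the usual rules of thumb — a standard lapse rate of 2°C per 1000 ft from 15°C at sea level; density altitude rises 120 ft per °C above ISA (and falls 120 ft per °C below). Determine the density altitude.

ISA temperature at 5000 ft = 15 − 2 × (5000/1000) = 5°C.
ISA deviation = -15 − 5 = -20°C.
Density altitude = 5000 + 120 × (-20) = 5000 + (-2400) = 2600 ft.

2600 ft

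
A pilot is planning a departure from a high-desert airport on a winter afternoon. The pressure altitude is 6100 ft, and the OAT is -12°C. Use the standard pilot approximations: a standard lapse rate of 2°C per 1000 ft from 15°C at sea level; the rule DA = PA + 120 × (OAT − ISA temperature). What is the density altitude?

ISA temperature at 6100 ft = 15 − 2 × (6100/1000) = 2.8°C.
ISA deviation = -12 − 2.8 = -14.8°C.
Density altitude = 6100 + 120 × (-14.8) = 6100 + (-1776) = 4324 ft.

4324 ft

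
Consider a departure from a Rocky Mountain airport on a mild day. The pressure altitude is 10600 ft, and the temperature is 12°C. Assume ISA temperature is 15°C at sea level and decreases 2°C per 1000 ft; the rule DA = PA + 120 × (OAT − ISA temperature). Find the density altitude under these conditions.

12784 ft

ISA temperature at 10600 ft = 15 − 2 × (10600/1000) = -6.2°C.
ISA deviation = 12 − (-6.2) = +18.2°C.
Density altitude = 10600 + 120 × (18.2) = 10600 + (+2184) = 12784 ft.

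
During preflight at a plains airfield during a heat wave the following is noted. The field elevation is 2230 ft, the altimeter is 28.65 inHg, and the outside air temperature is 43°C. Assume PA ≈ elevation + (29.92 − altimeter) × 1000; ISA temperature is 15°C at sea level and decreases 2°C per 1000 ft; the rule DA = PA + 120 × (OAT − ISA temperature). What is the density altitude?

Pressure altitude = 2230 + (29.92 − 28.65) × 1000 = 2230 + (+1270) = 3500 ft.
ISA temperature at 3500 ft = 15 − 2 × (3500/1000) = 8°C.
ISA deviation = 43 − 8 = +35°C.
Density altitude = 3500 + 120 × (35) = 7700 ft.

7700 ft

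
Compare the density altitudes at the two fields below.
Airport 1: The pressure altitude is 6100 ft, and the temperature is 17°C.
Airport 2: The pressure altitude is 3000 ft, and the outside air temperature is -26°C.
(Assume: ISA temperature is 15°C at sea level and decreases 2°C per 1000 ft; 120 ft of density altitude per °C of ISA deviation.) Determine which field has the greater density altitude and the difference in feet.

Airport 1: ISA temp = 2.8°C, deviation +14.2°C, DA = 6100 + 120 × 14.2 = 7804 ft.
Airport 2: ISA temp = 9°C, deviation -35°C, DA = 3000 + 120 × (-35) = -1200 ft.
Airport 1 is higher by 7804 − (-1200) = 9004 ft.

Airport 1 by 9004 ft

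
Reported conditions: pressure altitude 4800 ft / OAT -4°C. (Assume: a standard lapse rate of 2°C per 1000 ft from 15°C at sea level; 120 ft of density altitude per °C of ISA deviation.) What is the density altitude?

ISA temperature at 4800 ft = 15 − 2 × (4800/1000) = 5.4°C.
ISA deviation = -4 − 5.4 = -9.4°C.
Density altitude = 4800 + 120 × (-9.4) = 4800 + (-1128) = 3672 ft.

3672 ft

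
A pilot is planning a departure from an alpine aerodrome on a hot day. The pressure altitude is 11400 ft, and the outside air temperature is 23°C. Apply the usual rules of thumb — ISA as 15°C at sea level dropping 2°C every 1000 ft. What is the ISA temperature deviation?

ISA temperature at 11400 ft = 15 − 2 × (11400/1000) = -7.8°C.
Deviation = OAT − ISA = 23 − (-7.8) = +30.8°C.

ISA+30.8°C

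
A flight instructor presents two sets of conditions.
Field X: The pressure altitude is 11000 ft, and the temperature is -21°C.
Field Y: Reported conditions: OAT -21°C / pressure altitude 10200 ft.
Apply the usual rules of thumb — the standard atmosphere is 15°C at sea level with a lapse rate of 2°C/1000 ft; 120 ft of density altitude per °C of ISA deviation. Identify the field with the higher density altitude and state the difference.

Field X by 992 ft

Field X: ISA temp = -7°C, deviation -14°C, DA = 11000 + 120 × (-14) = 9320 ft.
Field Y: ISA temp = -5.4°C, deviation -15.6°C, DA = 10200 + 120 × (-15.6) = 8328 ft.
Field X is higher by 9320 − 8328 = 992 ft.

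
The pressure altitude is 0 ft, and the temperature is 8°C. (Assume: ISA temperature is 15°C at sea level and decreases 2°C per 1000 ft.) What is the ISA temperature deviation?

ISA-7°C

ISA temperature at 0 ft = 15 − 2 × (0/1000) = 15°C.
Deviation = OAT − ISA = 8 − 15 = -7°C.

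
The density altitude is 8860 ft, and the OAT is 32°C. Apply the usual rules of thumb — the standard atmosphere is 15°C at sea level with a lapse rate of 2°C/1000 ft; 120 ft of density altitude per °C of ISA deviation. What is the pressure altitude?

5500 ft

DA = PA + 120 × (OAT − (15 − 2·PA/1000)) = PA + 120·OAT − 1800 + 0.24·PA = 1.24·PA + 120·OAT − 1800.
So 1.24·PA = 8860 − 120 × 32 + 1800 = 6820.
PA = 6820 / 1.24 = 5500 ft.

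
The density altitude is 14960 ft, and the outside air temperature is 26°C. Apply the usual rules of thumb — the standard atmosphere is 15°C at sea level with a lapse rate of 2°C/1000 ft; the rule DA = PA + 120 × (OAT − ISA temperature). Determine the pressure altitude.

DA = PA + 120 × (OAT − (15 − 2·PA/1000)) = PA + 120·OAT − 1800 + 0.24·PA = 1.24·PA + 120·OAT − 1800.
So 1.24·PA = 14960 − 120 × 26 + 1800 = 13640.
PA = 13640 / 1.24 = 11000 ft.

11000 ft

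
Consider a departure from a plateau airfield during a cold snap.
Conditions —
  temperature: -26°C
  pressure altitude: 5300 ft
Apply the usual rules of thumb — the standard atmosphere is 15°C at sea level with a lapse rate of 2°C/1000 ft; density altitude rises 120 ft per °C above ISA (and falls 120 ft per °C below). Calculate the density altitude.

1652 ft

ISA temperature at 5300 ft = 15 − 2 × (5300/1000) = 4.4°C.
ISA deviation = -26 − 4.4 = -30.4°C.
Density altitude = 5300 + 120 × (-30.4) = 5300 + (-3648) = 1652 ft.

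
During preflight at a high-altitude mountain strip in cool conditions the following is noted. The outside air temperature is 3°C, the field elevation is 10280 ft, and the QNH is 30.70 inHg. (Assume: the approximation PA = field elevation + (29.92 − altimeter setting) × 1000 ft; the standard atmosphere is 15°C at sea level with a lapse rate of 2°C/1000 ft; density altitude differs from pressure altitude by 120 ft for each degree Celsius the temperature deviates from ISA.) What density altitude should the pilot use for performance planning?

Pressure altitude = 10280 + (29.92 − 30.70) × 1000 = 10280 + (-780) = 9500 ft.
ISA temperature at 9500 ft = 15 − 2 × (9500/1000) = -4°C.
ISA deviation = 3 − (-4) = +7°C.
Density altitude = 9500 + 120 × (7) = 10340 ft.

10340 ft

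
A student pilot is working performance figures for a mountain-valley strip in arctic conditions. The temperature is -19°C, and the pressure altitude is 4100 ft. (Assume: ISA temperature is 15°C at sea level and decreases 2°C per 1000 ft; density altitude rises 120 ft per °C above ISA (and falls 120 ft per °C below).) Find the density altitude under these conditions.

1004 ft

ISA temperature at 4100 ft = 15 − 2 × (4100/1000) = 6.8°C.
ISA deviation = -19 − 6.8 = -25.8°C.
Density altitude = 4100 + 120 × (-25.8) = 4100 + (-3096) = 1004 ft.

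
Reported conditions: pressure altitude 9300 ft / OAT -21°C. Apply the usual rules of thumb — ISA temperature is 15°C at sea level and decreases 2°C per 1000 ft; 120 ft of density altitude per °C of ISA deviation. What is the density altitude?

ISA temperature at 9300 ft = 15 − 2 × (9300/1000) = -3.6°C.
ISA deviation = -21 − (-3.6) = -17.4°C.
Density altitude = 9300 + 120 × (-17.4) = 9300 + (-2088) = 7212 ft.

7212 ft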